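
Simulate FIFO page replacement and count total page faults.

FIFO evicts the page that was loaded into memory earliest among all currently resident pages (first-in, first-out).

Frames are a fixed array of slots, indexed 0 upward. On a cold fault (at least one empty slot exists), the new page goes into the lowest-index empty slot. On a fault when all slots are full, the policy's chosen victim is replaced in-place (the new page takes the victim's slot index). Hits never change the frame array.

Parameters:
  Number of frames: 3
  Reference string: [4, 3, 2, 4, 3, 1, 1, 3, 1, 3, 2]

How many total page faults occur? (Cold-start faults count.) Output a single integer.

Step 0: ref 4 → FAULT, frames=[4,-,-]
Step 1: ref 3 → FAULT, frames=[4,3,-]
Step 2: ref 2 → FAULT, frames=[4,3,2]
Step 3: ref 4 → HIT, frames=[4,3,2]
Step 4: ref 3 → HIT, frames=[4,3,2]
Step 5: ref 1 → FAULT (evict 4), frames=[1,3,2]
Step 6: ref 1 → HIT, frames=[1,3,2]
Step 7: ref 3 → HIT, frames=[1,3,2]
Step 8: ref 1 → HIT, frames=[1,3,2]
Step 9: ref 3 → HIT, frames=[1,3,2]
Step 10: ref 2 → HIT, frames=[1,3,2]
Total faults: 4

Answer: 4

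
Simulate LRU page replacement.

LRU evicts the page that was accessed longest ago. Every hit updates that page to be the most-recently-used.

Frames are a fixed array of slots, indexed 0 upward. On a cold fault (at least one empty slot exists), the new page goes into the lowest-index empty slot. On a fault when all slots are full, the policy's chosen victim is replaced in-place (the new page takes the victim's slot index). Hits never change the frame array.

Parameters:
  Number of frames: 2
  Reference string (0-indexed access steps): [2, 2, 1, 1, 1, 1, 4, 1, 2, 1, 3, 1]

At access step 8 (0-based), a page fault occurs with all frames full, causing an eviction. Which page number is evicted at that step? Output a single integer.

Step 0: ref 2 -> FAULT, frames=[2,-]
Step 1: ref 2 -> HIT, frames=[2,-]
Step 2: ref 1 -> FAULT, frames=[2,1]
Step 3: ref 1 -> HIT, frames=[2,1]
Step 4: ref 1 -> HIT, frames=[2,1]
Step 5: ref 1 -> HIT, frames=[2,1]
Step 6: ref 4 -> FAULT, evict 2, frames=[4,1]
Step 7: ref 1 -> HIT, frames=[4,1]
Step 8: ref 2 -> FAULT, evict 4, frames=[2,1]
At step 8: evicted page 4

Answer: 4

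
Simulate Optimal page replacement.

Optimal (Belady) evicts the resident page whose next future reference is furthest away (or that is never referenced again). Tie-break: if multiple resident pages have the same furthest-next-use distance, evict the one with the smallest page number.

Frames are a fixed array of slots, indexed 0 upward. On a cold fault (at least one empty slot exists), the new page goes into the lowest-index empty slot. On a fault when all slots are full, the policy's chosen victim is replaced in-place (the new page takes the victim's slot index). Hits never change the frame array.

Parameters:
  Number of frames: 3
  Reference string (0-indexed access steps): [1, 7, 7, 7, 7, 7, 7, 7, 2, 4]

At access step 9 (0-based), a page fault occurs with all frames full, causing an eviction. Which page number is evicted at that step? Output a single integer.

Step 0: ref 1 -> FAULT, frames=[1,-,-]
Step 1: ref 7 -> FAULT, frames=[1,7,-]
Step 2: ref 7 -> HIT, frames=[1,7,-]
Step 3: ref 7 -> HIT, frames=[1,7,-]
Step 4: ref 7 -> HIT, frames=[1,7,-]
Step 5: ref 7 -> HIT, frames=[1,7,-]
Step 6: ref 7 -> HIT, frames=[1,7,-]
Step 7: ref 7 -> HIT, frames=[1,7,-]
Step 8: ref 2 -> FAULT, frames=[1,7,2]
Step 9: ref 4 -> FAULT, evict 1, frames=[4,7,2]
At step 9: evicted page 1

Answer: 1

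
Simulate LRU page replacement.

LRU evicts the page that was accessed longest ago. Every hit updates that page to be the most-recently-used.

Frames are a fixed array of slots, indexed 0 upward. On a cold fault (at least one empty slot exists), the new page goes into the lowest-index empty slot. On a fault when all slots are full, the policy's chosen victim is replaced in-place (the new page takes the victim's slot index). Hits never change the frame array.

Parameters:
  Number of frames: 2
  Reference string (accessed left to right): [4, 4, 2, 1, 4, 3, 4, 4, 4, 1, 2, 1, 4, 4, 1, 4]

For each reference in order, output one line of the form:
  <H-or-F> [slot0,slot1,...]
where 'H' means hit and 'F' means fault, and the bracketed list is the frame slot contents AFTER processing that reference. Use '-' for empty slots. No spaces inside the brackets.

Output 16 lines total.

F [4,-]
H [4,-]
F [4,2]
F [1,2]
F [1,4]
F [3,4]
H [3,4]
H [3,4]
H [3,4]
F [1,4]
F [1,2]
H [1,2]
F [1,4]
H [1,4]
H [1,4]
H [1,4]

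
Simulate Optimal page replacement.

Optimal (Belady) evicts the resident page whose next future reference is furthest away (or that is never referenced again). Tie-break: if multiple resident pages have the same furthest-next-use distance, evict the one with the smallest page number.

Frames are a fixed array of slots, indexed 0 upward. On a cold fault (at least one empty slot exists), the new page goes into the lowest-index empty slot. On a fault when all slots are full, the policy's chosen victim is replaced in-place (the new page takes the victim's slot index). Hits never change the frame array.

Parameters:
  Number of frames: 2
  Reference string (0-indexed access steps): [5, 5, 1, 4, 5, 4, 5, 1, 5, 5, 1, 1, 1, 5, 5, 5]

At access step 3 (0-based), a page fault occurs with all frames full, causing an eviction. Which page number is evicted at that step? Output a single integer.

Answer: 1

Derivation:
Step 0: ref 5 -> FAULT, frames=[5,-]
Step 1: ref 5 -> HIT, frames=[5,-]
Step 2: ref 1 -> FAULT, frames=[5,1]
Step 3: ref 4 -> FAULT, evict 1, frames=[5,4]
At step 3: evicted page 1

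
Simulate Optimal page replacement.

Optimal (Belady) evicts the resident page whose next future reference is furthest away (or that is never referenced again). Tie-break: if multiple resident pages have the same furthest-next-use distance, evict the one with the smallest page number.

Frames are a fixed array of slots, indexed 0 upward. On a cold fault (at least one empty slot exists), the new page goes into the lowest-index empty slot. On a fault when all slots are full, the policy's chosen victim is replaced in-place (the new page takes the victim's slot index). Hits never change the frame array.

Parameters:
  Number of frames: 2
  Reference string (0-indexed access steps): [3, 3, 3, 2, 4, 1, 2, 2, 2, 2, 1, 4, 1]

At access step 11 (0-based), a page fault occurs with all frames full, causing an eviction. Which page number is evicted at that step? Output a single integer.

Step 0: ref 3 -> FAULT, frames=[3,-]
Step 1: ref 3 -> HIT, frames=[3,-]
Step 2: ref 3 -> HIT, frames=[3,-]
Step 3: ref 2 -> FAULT, frames=[3,2]
Step 4: ref 4 -> FAULT, evict 3, frames=[4,2]
Step 5: ref 1 -> FAULT, evict 4, frames=[1,2]
Step 6: ref 2 -> HIT, frames=[1,2]
Step 7: ref 2 -> HIT, frames=[1,2]
Step 8: ref 2 -> HIT, frames=[1,2]
Step 9: ref 2 -> HIT, frames=[1,2]
Step 10: ref 1 -> HIT, frames=[1,2]
Step 11: ref 4 -> FAULT, evict 2, frames=[1,4]
At step 11: evicted page 2

Answer: 2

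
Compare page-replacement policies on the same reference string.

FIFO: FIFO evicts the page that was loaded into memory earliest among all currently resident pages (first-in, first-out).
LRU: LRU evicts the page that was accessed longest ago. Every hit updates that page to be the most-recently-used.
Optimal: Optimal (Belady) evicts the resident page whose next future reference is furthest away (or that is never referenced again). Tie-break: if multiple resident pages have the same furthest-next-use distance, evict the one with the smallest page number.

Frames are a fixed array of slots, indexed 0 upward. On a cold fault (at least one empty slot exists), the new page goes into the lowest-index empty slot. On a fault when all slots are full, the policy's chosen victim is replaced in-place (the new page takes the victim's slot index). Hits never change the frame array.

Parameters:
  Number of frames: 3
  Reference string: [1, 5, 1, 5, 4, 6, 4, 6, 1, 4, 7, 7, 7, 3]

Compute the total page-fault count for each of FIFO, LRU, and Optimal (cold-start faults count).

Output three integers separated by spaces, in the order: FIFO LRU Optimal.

Answer: 7 7 6

Derivation:
--- FIFO ---
  step 0: ref 1 -> FAULT, frames=[1,-,-] (faults so far: 1)
  step 1: ref 5 -> FAULT, frames=[1,5,-] (faults so far: 2)
  step 2: ref 1 -> HIT, frames=[1,5,-] (faults so far: 2)
  step 3: ref 5 -> HIT, frames=[1,5,-] (faults so far: 2)
  step 4: ref 4 -> FAULT, frames=[1,5,4] (faults so far: 3)
  step 5: ref 6 -> FAULT, evict 1, frames=[6,5,4] (faults so far: 4)
  step 6: ref 4 -> HIT, frames=[6,5,4] (faults so far: 4)
  step 7: ref 6 -> HIT, frames=[6,5,4] (faults so far: 4)
  step 8: ref 1 -> FAULT, evict 5, frames=[6,1,4] (faults so far: 5)
  step 9: ref 4 -> HIT, frames=[6,1,4] (faults so far: 5)
  step 10: ref 7 -> FAULT, evict 4, frames=[6,1,7] (faults so far: 6)
  step 11: ref 7 -> HIT, frames=[6,1,7] (faults so far: 6)
  step 12: ref 7 -> HIT, frames=[6,1,7] (faults so far: 6)
  step 13: ref 3 -> FAULT, evict 6, frames=[3,1,7] (faults so far: 7)
  FIFO total faults: 7
--- LRU ---
  step 0: ref 1 -> FAULT, frames=[1,-,-] (faults so far: 1)
  step 1: ref 5 -> FAULT, frames=[1,5,-] (faults so far: 2)
  step 2: ref 1 -> HIT, frames=[1,5,-] (faults so far: 2)
  step 3: ref 5 -> HIT, frames=[1,5,-] (faults so far: 2)
  step 4: ref 4 -> FAULT, frames=[1,5,4] (faults so far: 3)
  step 5: ref 6 -> FAULT, evict 1, frames=[6,5,4] (faults so far: 4)
  step 6: ref 4 -> HIT, frames=[6,5,4] (faults so far: 4)
  step 7: ref 6 -> HIT, frames=[6,5,4] (faults so far: 4)
  step 8: ref 1 -> FAULT, evict 5, frames=[6,1,4] (faults so far: 5)
  step 9: ref 4 -> HIT, frames=[6,1,4] (faults so far: 5)
  step 10: ref 7 -> FAULT, evict 6, frames=[7,1,4] (faults so far: 6)
  step 11: ref 7 -> HIT, frames=[7,1,4] (faults so far: 6)
  step 12: ref 7 -> HIT, frames=[7,1,4] (faults so far: 6)
  step 13: ref 3 -> FAULT, evict 1, frames=[7,3,4] (faults so far: 7)
  LRU total faults: 7
--- Optimal ---
  step 0: ref 1 -> FAULT, frames=[1,-,-] (faults so far: 1)
  step 1: ref 5 -> FAULT, frames=[1,5,-] (faults so far: 2)
  step 2: ref 1 -> HIT, frames=[1,5,-] (faults so far: 2)
  step 3: ref 5 -> HIT, frames=[1,5,-] (faults so far: 2)
  step 4: ref 4 -> FAULT, frames=[1,5,4] (faults so far: 3)
  step 5: ref 6 -> FAULT, evict 5, frames=[1,6,4] (faults so far: 4)
  step 6: ref 4 -> HIT, frames=[1,6,4] (faults so far: 4)
  step 7: ref 6 -> HIT, frames=[1,6,4] (faults so far: 4)
  step 8: ref 1 -> HIT, frames=[1,6,4] (faults so far: 4)
  step 9: ref 4 -> HIT, frames=[1,6,4] (faults so far: 4)
  step 10: ref 7 -> FAULT, evict 1, frames=[7,6,4] (faults so far: 5)
  step 11: ref 7 -> HIT, frames=[7,6,4] (faults so far: 5)
  step 12: ref 7 -> HIT, frames=[7,6,4] (faults so far: 5)
  step 13: ref 3 -> FAULT, evict 4, frames=[7,6,3] (faults so far: 6)
  Optimal total faults: 6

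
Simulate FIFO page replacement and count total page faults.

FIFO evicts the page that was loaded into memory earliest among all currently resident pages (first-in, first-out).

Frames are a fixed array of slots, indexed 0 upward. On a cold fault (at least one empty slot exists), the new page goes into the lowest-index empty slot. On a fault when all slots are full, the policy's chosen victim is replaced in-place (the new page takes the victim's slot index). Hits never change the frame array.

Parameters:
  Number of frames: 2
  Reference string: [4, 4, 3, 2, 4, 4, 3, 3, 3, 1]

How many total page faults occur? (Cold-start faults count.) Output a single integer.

Step 0: ref 4 → FAULT, frames=[4,-]
Step 1: ref 4 → HIT, frames=[4,-]
Step 2: ref 3 → FAULT, frames=[4,3]
Step 3: ref 2 → FAULT (evict 4), frames=[2,3]
Step 4: ref 4 → FAULT (evict 3), frames=[2,4]
Step 5: ref 4 → HIT, frames=[2,4]
Step 6: ref 3 → FAULT (evict 2), frames=[3,4]
Step 7: ref 3 → HIT, frames=[3,4]
Step 8: ref 3 → HIT, frames=[3,4]
Step 9: ref 1 → FAULT (evict 4), frames=[3,1]
Total faults: 6

Answer: 6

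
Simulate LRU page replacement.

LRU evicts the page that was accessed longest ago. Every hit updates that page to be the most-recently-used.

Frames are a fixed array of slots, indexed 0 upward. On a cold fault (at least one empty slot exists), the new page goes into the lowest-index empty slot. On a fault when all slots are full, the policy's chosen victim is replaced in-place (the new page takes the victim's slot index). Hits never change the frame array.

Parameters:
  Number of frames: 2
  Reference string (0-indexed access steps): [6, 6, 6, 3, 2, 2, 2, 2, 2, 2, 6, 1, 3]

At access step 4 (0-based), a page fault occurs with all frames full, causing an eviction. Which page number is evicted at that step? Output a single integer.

Step 0: ref 6 -> FAULT, frames=[6,-]
Step 1: ref 6 -> HIT, frames=[6,-]
Step 2: ref 6 -> HIT, frames=[6,-]
Step 3: ref 3 -> FAULT, frames=[6,3]
Step 4: ref 2 -> FAULT, evict 6, frames=[2,3]
At step 4: evicted page 6

Answer: 6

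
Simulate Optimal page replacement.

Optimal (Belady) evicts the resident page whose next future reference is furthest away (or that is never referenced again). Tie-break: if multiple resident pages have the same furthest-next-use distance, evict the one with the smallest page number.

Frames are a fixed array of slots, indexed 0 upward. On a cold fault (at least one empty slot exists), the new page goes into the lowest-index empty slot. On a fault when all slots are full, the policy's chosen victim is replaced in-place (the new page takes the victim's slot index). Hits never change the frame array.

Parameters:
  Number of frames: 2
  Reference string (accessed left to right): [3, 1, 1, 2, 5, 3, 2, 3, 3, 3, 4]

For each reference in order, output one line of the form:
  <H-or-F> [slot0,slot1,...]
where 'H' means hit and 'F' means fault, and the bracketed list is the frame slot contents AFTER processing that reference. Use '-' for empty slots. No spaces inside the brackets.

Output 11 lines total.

F [3,-]
F [3,1]
H [3,1]
F [3,2]
F [3,5]
H [3,5]
F [3,2]
H [3,2]
H [3,2]
H [3,2]
F [3,4]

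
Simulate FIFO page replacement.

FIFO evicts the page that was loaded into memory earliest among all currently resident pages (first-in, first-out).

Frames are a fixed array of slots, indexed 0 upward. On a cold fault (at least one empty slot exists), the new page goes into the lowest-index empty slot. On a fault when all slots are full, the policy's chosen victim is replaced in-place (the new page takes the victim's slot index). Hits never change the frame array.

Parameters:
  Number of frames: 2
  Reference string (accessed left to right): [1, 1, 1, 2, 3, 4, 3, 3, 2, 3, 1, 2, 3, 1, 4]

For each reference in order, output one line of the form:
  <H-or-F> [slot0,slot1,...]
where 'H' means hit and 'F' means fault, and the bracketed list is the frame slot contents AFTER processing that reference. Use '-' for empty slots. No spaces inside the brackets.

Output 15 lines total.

F [1,-]
H [1,-]
H [1,-]
F [1,2]
F [3,2]
F [3,4]
H [3,4]
H [3,4]
F [2,4]
F [2,3]
F [1,3]
F [1,2]
F [3,2]
F [3,1]
F [4,1]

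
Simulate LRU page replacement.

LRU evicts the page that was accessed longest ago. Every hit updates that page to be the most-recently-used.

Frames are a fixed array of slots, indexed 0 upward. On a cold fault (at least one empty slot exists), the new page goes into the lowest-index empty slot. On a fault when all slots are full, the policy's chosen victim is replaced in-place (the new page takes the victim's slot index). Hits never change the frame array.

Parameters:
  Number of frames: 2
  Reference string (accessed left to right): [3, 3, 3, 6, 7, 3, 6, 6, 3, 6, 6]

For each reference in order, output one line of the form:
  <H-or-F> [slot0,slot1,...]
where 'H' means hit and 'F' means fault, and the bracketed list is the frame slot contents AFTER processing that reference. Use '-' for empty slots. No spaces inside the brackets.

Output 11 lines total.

F [3,-]
H [3,-]
H [3,-]
F [3,6]
F [7,6]
F [7,3]
F [6,3]
H [6,3]
H [6,3]
H [6,3]
H [6,3]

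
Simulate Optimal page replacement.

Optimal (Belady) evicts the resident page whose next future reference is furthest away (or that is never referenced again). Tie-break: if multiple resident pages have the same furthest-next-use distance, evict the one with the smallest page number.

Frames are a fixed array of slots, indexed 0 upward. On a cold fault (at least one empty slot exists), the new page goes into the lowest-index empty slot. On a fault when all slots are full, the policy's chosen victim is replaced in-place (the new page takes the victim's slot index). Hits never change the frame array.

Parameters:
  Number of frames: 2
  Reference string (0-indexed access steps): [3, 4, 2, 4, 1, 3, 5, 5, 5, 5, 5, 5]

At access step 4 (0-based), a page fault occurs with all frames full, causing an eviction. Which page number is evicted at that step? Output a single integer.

Answer: 2

Derivation:
Step 0: ref 3 -> FAULT, frames=[3,-]
Step 1: ref 4 -> FAULT, frames=[3,4]
Step 2: ref 2 -> FAULT, evict 3, frames=[2,4]
Step 3: ref 4 -> HIT, frames=[2,4]
Step 4: ref 1 -> FAULT, evict 2, frames=[1,4]
At step 4: evicted page 2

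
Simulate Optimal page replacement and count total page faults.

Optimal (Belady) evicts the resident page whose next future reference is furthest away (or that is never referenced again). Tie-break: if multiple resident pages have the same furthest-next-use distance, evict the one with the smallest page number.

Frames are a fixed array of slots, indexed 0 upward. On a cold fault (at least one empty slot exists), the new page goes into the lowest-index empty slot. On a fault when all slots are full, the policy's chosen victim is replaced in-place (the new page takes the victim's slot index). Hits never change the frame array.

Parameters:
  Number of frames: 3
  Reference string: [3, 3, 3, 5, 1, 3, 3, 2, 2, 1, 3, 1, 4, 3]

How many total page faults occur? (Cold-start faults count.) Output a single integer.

Answer: 5

Derivation:
Step 0: ref 3 → FAULT, frames=[3,-,-]
Step 1: ref 3 → HIT, frames=[3,-,-]
Step 2: ref 3 → HIT, frames=[3,-,-]
Step 3: ref 5 → FAULT, frames=[3,5,-]
Step 4: ref 1 → FAULT, frames=[3,5,1]
Step 5: ref 3 → HIT, frames=[3,5,1]
Step 6: ref 3 → HIT, frames=[3,5,1]
Step 7: ref 2 → FAULT (evict 5), frames=[3,2,1]
Step 8: ref 2 → HIT, frames=[3,2,1]
Step 9: ref 1 → HIT, frames=[3,2,1]
Step 10: ref 3 → HIT, frames=[3,2,1]
Step 11: ref 1 → HIT, frames=[3,2,1]
Step 12: ref 4 → FAULT (evict 1), frames=[3,2,4]
Step 13: ref 3 → HIT, frames=[3,2,4]
Total faults: 5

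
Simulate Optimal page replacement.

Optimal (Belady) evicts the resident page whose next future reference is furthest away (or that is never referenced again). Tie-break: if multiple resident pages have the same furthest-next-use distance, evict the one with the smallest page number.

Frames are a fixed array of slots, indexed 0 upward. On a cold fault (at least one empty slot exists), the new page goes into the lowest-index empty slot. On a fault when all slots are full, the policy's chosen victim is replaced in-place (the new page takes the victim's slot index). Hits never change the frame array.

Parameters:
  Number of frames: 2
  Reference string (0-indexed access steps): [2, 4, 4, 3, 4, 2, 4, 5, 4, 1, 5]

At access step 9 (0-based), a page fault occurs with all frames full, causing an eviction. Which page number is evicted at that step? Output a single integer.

Step 0: ref 2 -> FAULT, frames=[2,-]
Step 1: ref 4 -> FAULT, frames=[2,4]
Step 2: ref 4 -> HIT, frames=[2,4]
Step 3: ref 3 -> FAULT, evict 2, frames=[3,4]
Step 4: ref 4 -> HIT, frames=[3,4]
Step 5: ref 2 -> FAULT, evict 3, frames=[2,4]
Step 6: ref 4 -> HIT, frames=[2,4]
Step 7: ref 5 -> FAULT, evict 2, frames=[5,4]
Step 8: ref 4 -> HIT, frames=[5,4]
Step 9: ref 1 -> FAULT, evict 4, frames=[5,1]
At step 9: evicted page 4

Answer: 4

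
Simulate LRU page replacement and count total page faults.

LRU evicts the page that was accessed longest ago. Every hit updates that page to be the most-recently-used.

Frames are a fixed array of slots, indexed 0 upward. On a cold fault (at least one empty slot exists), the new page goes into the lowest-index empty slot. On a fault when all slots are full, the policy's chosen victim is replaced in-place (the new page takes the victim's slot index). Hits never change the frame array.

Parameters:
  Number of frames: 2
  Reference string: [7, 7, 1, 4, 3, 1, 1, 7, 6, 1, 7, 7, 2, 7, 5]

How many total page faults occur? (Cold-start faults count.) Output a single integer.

Step 0: ref 7 → FAULT, frames=[7,-]
Step 1: ref 7 → HIT, frames=[7,-]
Step 2: ref 1 → FAULT, frames=[7,1]
Step 3: ref 4 → FAULT (evict 7), frames=[4,1]
Step 4: ref 3 → FAULT (evict 1), frames=[4,3]
Step 5: ref 1 → FAULT (evict 4), frames=[1,3]
Step 6: ref 1 → HIT, frames=[1,3]
Step 7: ref 7 → FAULT (evict 3), frames=[1,7]
Step 8: ref 6 → FAULT (evict 1), frames=[6,7]
Step 9: ref 1 → FAULT (evict 7), frames=[6,1]
Step 10: ref 7 → FAULT (evict 6), frames=[7,1]
Step 11: ref 7 → HIT, frames=[7,1]
Step 12: ref 2 → FAULT (evict 1), frames=[7,2]
Step 13: ref 7 → HIT, frames=[7,2]
Step 14: ref 5 → FAULT (evict 2), frames=[7,5]
Total faults: 11

Answer: 11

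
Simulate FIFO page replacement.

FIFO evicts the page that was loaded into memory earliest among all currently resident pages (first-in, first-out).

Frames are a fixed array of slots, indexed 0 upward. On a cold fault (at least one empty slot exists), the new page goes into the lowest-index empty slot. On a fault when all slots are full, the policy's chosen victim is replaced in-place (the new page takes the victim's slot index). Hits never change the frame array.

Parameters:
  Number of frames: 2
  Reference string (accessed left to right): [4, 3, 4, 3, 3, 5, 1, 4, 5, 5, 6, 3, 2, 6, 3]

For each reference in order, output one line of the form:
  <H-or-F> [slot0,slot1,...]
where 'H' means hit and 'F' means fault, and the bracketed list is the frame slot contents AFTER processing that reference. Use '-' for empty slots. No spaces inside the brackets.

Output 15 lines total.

F [4,-]
F [4,3]
H [4,3]
H [4,3]
H [4,3]
F [5,3]
F [5,1]
F [4,1]
F [4,5]
H [4,5]
F [6,5]
F [6,3]
F [2,3]
F [2,6]
F [3,6]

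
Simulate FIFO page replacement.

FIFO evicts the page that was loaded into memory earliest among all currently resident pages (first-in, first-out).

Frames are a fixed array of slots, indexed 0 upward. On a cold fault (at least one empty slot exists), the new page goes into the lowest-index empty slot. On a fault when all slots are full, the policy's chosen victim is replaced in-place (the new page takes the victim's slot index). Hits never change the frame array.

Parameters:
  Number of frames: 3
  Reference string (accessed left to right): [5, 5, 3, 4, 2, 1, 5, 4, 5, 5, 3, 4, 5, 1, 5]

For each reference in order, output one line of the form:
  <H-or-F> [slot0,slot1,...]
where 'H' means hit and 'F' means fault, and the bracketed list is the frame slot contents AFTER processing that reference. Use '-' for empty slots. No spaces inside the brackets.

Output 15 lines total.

F [5,-,-]
H [5,-,-]
F [5,3,-]
F [5,3,4]
F [2,3,4]
F [2,1,4]
F [2,1,5]
F [4,1,5]
H [4,1,5]
H [4,1,5]
F [4,3,5]
H [4,3,5]
H [4,3,5]
F [4,3,1]
F [5,3,1]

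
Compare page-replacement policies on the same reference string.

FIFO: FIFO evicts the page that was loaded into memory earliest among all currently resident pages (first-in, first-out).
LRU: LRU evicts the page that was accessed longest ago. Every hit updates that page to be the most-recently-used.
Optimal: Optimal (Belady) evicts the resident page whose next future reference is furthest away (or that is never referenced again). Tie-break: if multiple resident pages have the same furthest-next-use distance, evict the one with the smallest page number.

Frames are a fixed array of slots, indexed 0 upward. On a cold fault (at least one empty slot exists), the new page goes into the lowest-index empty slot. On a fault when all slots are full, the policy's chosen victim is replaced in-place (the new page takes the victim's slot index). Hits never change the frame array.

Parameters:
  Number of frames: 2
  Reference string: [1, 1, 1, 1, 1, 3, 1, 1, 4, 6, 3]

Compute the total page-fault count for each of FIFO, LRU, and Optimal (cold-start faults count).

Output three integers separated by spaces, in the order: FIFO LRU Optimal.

--- FIFO ---
  step 0: ref 1 -> FAULT, frames=[1,-] (faults so far: 1)
  step 1: ref 1 -> HIT, frames=[1,-] (faults so far: 1)
  step 2: ref 1 -> HIT, frames=[1,-] (faults so far: 1)
  step 3: ref 1 -> HIT, frames=[1,-] (faults so far: 1)
  step 4: ref 1 -> HIT, frames=[1,-] (faults so far: 1)
  step 5: ref 3 -> FAULT, frames=[1,3] (faults so far: 2)
  step 6: ref 1 -> HIT, frames=[1,3] (faults so far: 2)
  step 7: ref 1 -> HIT, frames=[1,3] (faults so far: 2)
  step 8: ref 4 -> FAULT, evict 1, frames=[4,3] (faults so far: 3)
  step 9: ref 6 -> FAULT, evict 3, frames=[4,6] (faults so far: 4)
  step 10: ref 3 -> FAULT, evict 4, frames=[3,6] (faults so far: 5)
  FIFO total faults: 5
--- LRU ---
  step 0: ref 1 -> FAULT, frames=[1,-] (faults so far: 1)
  step 1: ref 1 -> HIT, frames=[1,-] (faults so far: 1)
  step 2: ref 1 -> HIT, frames=[1,-] (faults so far: 1)
  step 3: ref 1 -> HIT, frames=[1,-] (faults so far: 1)
  step 4: ref 1 -> HIT, frames=[1,-] (faults so far: 1)
  step 5: ref 3 -> FAULT, frames=[1,3] (faults so far: 2)
  step 6: ref 1 -> HIT, frames=[1,3] (faults so far: 2)
  step 7: ref 1 -> HIT, frames=[1,3] (faults so far: 2)
  step 8: ref 4 -> FAULT, evict 3, frames=[1,4] (faults so far: 3)
  step 9: ref 6 -> FAULT, evict 1, frames=[6,4] (faults so far: 4)
  step 10: ref 3 -> FAULT, evict 4, frames=[6,3] (faults so far: 5)
  LRU total faults: 5
--- Optimal ---
  step 0: ref 1 -> FAULT, frames=[1,-] (faults so far: 1)
  step 1: ref 1 -> HIT, frames=[1,-] (faults so far: 1)
  step 2: ref 1 -> HIT, frames=[1,-] (faults so far: 1)
  step 3: ref 1 -> HIT, frames=[1,-] (faults so far: 1)
  step 4: ref 1 -> HIT, frames=[1,-] (faults so far: 1)
  step 5: ref 3 -> FAULT, frames=[1,3] (faults so far: 2)
  step 6: ref 1 -> HIT, frames=[1,3] (faults so far: 2)
  step 7: ref 1 -> HIT, frames=[1,3] (faults so far: 2)
  step 8: ref 4 -> FAULT, evict 1, frames=[4,3] (faults so far: 3)
  step 9: ref 6 -> FAULT, evict 4, frames=[6,3] (faults so far: 4)
  step 10: ref 3 -> HIT, frames=[6,3] (faults so far: 4)
  Optimal total faults: 4

Answer: 5 5 4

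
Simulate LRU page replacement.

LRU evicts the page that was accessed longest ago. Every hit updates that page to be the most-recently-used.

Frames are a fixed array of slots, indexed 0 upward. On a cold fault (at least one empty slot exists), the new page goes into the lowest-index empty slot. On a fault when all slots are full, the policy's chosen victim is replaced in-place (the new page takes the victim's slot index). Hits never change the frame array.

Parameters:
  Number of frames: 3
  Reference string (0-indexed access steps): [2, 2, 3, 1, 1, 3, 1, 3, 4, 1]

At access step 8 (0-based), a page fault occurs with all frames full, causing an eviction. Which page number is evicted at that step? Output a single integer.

Answer: 2

Derivation:
Step 0: ref 2 -> FAULT, frames=[2,-,-]
Step 1: ref 2 -> HIT, frames=[2,-,-]
Step 2: ref 3 -> FAULT, frames=[2,3,-]
Step 3: ref 1 -> FAULT, frames=[2,3,1]
Step 4: ref 1 -> HIT, frames=[2,3,1]
Step 5: ref 3 -> HIT, frames=[2,3,1]
Step 6: ref 1 -> HIT, frames=[2,3,1]
Step 7: ref 3 -> HIT, frames=[2,3,1]
Step 8: ref 4 -> FAULT, evict 2, frames=[4,3,1]
At step 8: evicted page 2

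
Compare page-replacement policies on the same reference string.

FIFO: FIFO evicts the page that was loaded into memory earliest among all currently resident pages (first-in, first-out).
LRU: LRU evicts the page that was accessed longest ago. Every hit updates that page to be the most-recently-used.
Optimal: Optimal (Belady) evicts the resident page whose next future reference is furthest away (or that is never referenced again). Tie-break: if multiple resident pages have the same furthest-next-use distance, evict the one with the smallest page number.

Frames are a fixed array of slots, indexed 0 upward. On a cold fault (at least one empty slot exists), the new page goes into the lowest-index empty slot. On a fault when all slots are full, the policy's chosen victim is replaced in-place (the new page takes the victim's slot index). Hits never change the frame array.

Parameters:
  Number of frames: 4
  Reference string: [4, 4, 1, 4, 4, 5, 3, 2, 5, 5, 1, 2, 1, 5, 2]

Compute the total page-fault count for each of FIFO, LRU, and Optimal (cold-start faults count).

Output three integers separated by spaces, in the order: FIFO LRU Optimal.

Answer: 5 6 5

Derivation:
--- FIFO ---
  step 0: ref 4 -> FAULT, frames=[4,-,-,-] (faults so far: 1)
  step 1: ref 4 -> HIT, frames=[4,-,-,-] (faults so far: 1)
  step 2: ref 1 -> FAULT, frames=[4,1,-,-] (faults so far: 2)
  step 3: ref 4 -> HIT, frames=[4,1,-,-] (faults so far: 2)
  step 4: ref 4 -> HIT, frames=[4,1,-,-] (faults so far: 2)
  step 5: ref 5 -> FAULT, frames=[4,1,5,-] (faults so far: 3)
  step 6: ref 3 -> FAULT, frames=[4,1,5,3] (faults so far: 4)
  step 7: ref 2 -> FAULT, evict 4, frames=[2,1,5,3] (faults so far: 5)
  step 8: ref 5 -> HIT, frames=[2,1,5,3] (faults so far: 5)
  step 9: ref 5 -> HIT, frames=[2,1,5,3] (faults so far: 5)
  step 10: ref 1 -> HIT, frames=[2,1,5,3] (faults so far: 5)
  step 11: ref 2 -> HIT, frames=[2,1,5,3] (faults so far: 5)
  step 12: ref 1 -> HIT, frames=[2,1,5,3] (faults so far: 5)
  step 13: ref 5 -> HIT, frames=[2,1,5,3] (faults so far: 5)
  step 14: ref 2 -> HIT, frames=[2,1,5,3] (faults so far: 5)
  FIFO total faults: 5
--- LRU ---
  step 0: ref 4 -> FAULT, frames=[4,-,-,-] (faults so far: 1)
  step 1: ref 4 -> HIT, frames=[4,-,-,-] (faults so far: 1)
  step 2: ref 1 -> FAULT, frames=[4,1,-,-] (faults so far: 2)
  step 3: ref 4 -> HIT, frames=[4,1,-,-] (faults so far: 2)
  step 4: ref 4 -> HIT, frames=[4,1,-,-] (faults so far: 2)
  step 5: ref 5 -> FAULT, frames=[4,1,5,-] (faults so far: 3)
  step 6: ref 3 -> FAULT, frames=[4,1,5,3] (faults so far: 4)
  step 7: ref 2 -> FAULT, evict 1, frames=[4,2,5,3] (faults so far: 5)
  step 8: ref 5 -> HIT, frames=[4,2,5,3] (faults so far: 5)
  step 9: ref 5 -> HIT, frames=[4,2,5,3] (faults so far: 5)
  step 10: ref 1 -> FAULT, evict 4, frames=[1,2,5,3] (faults so far: 6)
  step 11: ref 2 -> HIT, frames=[1,2,5,3] (faults so far: 6)
  step 12: ref 1 -> HIT, frames=[1,2,5,3] (faults so far: 6)
  step 13: ref 5 -> HIT, frames=[1,2,5,3] (faults so far: 6)
  step 14: ref 2 -> HIT, frames=[1,2,5,3] (faults so far: 6)
  LRU total faults: 6
--- Optimal ---
  step 0: ref 4 -> FAULT, frames=[4,-,-,-] (faults so far: 1)
  step 1: ref 4 -> HIT, frames=[4,-,-,-] (faults so far: 1)
  step 2: ref 1 -> FAULT, frames=[4,1,-,-] (faults so far: 2)
  step 3: ref 4 -> HIT, frames=[4,1,-,-] (faults so far: 2)
  step 4: ref 4 -> HIT, frames=[4,1,-,-] (faults so far: 2)
  step 5: ref 5 -> FAULT, frames=[4,1,5,-] (faults so far: 3)
  step 6: ref 3 -> FAULT, frames=[4,1,5,3] (faults so far: 4)
  step 7: ref 2 -> FAULT, evict 3, frames=[4,1,5,2] (faults so far: 5)
  step 8: ref 5 -> HIT, frames=[4,1,5,2] (faults so far: 5)
  step 9: ref 5 -> HIT, frames=[4,1,5,2] (faults so far: 5)
  step 10: ref 1 -> HIT, frames=[4,1,5,2] (faults so far: 5)
  step 11: ref 2 -> HIT, frames=[4,1,5,2] (faults so far: 5)
  step 12: ref 1 -> HIT, frames=[4,1,5,2] (faults so far: 5)
  step 13: ref 5 -> HIT, frames=[4,1,5,2] (faults so far: 5)
  step 14: ref 2 -> HIT, frames=[4,1,5,2] (faults so far: 5)
  Optimal total faults: 5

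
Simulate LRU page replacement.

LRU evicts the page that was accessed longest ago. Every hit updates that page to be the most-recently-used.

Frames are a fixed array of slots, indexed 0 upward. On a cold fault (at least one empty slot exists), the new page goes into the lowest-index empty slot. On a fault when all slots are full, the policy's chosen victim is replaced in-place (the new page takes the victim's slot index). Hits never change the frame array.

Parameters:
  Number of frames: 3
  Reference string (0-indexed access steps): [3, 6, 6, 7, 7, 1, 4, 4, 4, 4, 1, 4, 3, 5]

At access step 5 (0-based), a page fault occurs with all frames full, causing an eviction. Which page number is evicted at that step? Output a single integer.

Step 0: ref 3 -> FAULT, frames=[3,-,-]
Step 1: ref 6 -> FAULT, frames=[3,6,-]
Step 2: ref 6 -> HIT, frames=[3,6,-]
Step 3: ref 7 -> FAULT, frames=[3,6,7]
Step 4: ref 7 -> HIT, frames=[3,6,7]
Step 5: ref 1 -> FAULT, evict 3, frames=[1,6,7]
At step 5: evicted page 3

Answer: 3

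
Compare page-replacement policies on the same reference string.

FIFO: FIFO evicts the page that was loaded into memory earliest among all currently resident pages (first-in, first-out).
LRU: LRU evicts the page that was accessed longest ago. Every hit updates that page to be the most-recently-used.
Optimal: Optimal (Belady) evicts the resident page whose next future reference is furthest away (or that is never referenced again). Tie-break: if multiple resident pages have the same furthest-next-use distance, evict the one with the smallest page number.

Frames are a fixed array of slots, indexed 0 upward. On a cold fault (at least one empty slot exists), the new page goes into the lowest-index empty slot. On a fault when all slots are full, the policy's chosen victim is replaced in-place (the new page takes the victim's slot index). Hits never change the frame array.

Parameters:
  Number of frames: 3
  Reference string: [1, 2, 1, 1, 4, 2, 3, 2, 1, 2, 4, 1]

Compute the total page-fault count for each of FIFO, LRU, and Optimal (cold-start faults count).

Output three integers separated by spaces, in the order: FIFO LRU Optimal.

Answer: 7 6 5

Derivation:
--- FIFO ---
  step 0: ref 1 -> FAULT, frames=[1,-,-] (faults so far: 1)
  step 1: ref 2 -> FAULT, frames=[1,2,-] (faults so far: 2)
  step 2: ref 1 -> HIT, frames=[1,2,-] (faults so far: 2)
  step 3: ref 1 -> HIT, frames=[1,2,-] (faults so far: 2)
  step 4: ref 4 -> FAULT, frames=[1,2,4] (faults so far: 3)
  step 5: ref 2 -> HIT, frames=[1,2,4] (faults so far: 3)
  step 6: ref 3 -> FAULT, evict 1, frames=[3,2,4] (faults so far: 4)
  step 7: ref 2 -> HIT, frames=[3,2,4] (faults so far: 4)
  step 8: ref 1 -> FAULT, evict 2, frames=[3,1,4] (faults so far: 5)
  step 9: ref 2 -> FAULT, evict 4, frames=[3,1,2] (faults so far: 6)
  step 10: ref 4 -> FAULT, evict 3, frames=[4,1,2] (faults so far: 7)
  step 11: ref 1 -> HIT, frames=[4,1,2] (faults so far: 7)
  FIFO total faults: 7
--- LRU ---
  step 0: ref 1 -> FAULT, frames=[1,-,-] (faults so far: 1)
  step 1: ref 2 -> FAULT, frames=[1,2,-] (faults so far: 2)
  step 2: ref 1 -> HIT, frames=[1,2,-] (faults so far: 2)
  step 3: ref 1 -> HIT, frames=[1,2,-] (faults so far: 2)
  step 4: ref 4 -> FAULT, frames=[1,2,4] (faults so far: 3)
  step 5: ref 2 -> HIT, frames=[1,2,4] (faults so far: 3)
  step 6: ref 3 -> FAULT, evict 1, frames=[3,2,4] (faults so far: 4)
  step 7: ref 2 -> HIT, frames=[3,2,4] (faults so far: 4)
  step 8: ref 1 -> FAULT, evict 4, frames=[3,2,1] (faults so far: 5)
  step 9: ref 2 -> HIT, frames=[3,2,1] (faults so far: 5)
  step 10: ref 4 -> FAULT, evict 3, frames=[4,2,1] (faults so far: 6)
  step 11: ref 1 -> HIT, frames=[4,2,1] (faults so far: 6)
  LRU total faults: 6
--- Optimal ---
  step 0: ref 1 -> FAULT, frames=[1,-,-] (faults so far: 1)
  step 1: ref 2 -> FAULT, frames=[1,2,-] (faults so far: 2)
  step 2: ref 1 -> HIT, frames=[1,2,-] (faults so far: 2)
  step 3: ref 1 -> HIT, frames=[1,2,-] (faults so far: 2)
  step 4: ref 4 -> FAULT, frames=[1,2,4] (faults so far: 3)
  step 5: ref 2 -> HIT, frames=[1,2,4] (faults so far: 3)
  step 6: ref 3 -> FAULT, evict 4, frames=[1,2,3] (faults so far: 4)
  step 7: ref 2 -> HIT, frames=[1,2,3] (faults so far: 4)
  step 8: ref 1 -> HIT, frames=[1,2,3] (faults so far: 4)
  step 9: ref 2 -> HIT, frames=[1,2,3] (faults so far: 4)
  step 10: ref 4 -> FAULT, evict 2, frames=[1,4,3] (faults so far: 5)
  step 11: ref 1 -> HIT, frames=[1,4,3] (faults so far: 5)
  Optimal total faults: 5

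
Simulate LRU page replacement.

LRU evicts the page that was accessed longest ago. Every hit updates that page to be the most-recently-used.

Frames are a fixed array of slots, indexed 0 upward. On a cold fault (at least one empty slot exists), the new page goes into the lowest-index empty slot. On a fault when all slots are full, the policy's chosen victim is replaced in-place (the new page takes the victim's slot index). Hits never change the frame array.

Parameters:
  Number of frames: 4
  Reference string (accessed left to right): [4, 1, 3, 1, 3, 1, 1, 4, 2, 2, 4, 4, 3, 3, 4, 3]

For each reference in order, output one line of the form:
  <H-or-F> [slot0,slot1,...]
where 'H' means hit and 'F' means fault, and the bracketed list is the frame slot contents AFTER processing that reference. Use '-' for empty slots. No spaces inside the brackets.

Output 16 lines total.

F [4,-,-,-]
F [4,1,-,-]
F [4,1,3,-]
H [4,1,3,-]
H [4,1,3,-]
H [4,1,3,-]
H [4,1,3,-]
H [4,1,3,-]
F [4,1,3,2]
H [4,1,3,2]
H [4,1,3,2]
H [4,1,3,2]
H [4,1,3,2]
H [4,1,3,2]
H [4,1,3,2]
H [4,1,3,2]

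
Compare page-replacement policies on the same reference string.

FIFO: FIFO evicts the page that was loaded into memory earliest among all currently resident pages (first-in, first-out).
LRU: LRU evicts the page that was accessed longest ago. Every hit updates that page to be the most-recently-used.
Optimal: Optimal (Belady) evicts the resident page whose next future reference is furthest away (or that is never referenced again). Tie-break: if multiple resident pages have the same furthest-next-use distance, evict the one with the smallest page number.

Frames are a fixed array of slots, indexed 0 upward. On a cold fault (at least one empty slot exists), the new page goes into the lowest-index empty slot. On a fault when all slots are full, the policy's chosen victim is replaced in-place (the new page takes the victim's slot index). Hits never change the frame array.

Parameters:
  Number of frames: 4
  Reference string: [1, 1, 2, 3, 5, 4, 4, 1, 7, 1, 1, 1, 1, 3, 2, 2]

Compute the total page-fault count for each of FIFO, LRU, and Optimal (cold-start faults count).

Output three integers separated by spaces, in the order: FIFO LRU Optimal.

--- FIFO ---
  step 0: ref 1 -> FAULT, frames=[1,-,-,-] (faults so far: 1)
  step 1: ref 1 -> HIT, frames=[1,-,-,-] (faults so far: 1)
  step 2: ref 2 -> FAULT, frames=[1,2,-,-] (faults so far: 2)
  step 3: ref 3 -> FAULT, frames=[1,2,3,-] (faults so far: 3)
  step 4: ref 5 -> FAULT, frames=[1,2,3,5] (faults so far: 4)
  step 5: ref 4 -> FAULT, evict 1, frames=[4,2,3,5] (faults so far: 5)
  step 6: ref 4 -> HIT, frames=[4,2,3,5] (faults so far: 5)
  step 7: ref 1 -> FAULT, evict 2, frames=[4,1,3,5] (faults so far: 6)
  step 8: ref 7 -> FAULT, evict 3, frames=[4,1,7,5] (faults so far: 7)
  step 9: ref 1 -> HIT, frames=[4,1,7,5] (faults so far: 7)
  step 10: ref 1 -> HIT, frames=[4,1,7,5] (faults so far: 7)
  step 11: ref 1 -> HIT, frames=[4,1,7,5] (faults so far: 7)
  step 12: ref 1 -> HIT, frames=[4,1,7,5] (faults so far: 7)
  step 13: ref 3 -> FAULT, evict 5, frames=[4,1,7,3] (faults so far: 8)
  step 14: ref 2 -> FAULT, evict 4, frames=[2,1,7,3] (faults so far: 9)
  step 15: ref 2 -> HIT, frames=[2,1,7,3] (faults so far: 9)
  FIFO total faults: 9
--- LRU ---
  step 0: ref 1 -> FAULT, frames=[1,-,-,-] (faults so far: 1)
  step 1: ref 1 -> HIT, frames=[1,-,-,-] (faults so far: 1)
  step 2: ref 2 -> FAULT, frames=[1,2,-,-] (faults so far: 2)
  step 3: ref 3 -> FAULT, frames=[1,2,3,-] (faults so far: 3)
  step 4: ref 5 -> FAULT, frames=[1,2,3,5] (faults so far: 4)
  step 5: ref 4 -> FAULT, evict 1, frames=[4,2,3,5] (faults so far: 5)
  step 6: ref 4 -> HIT, frames=[4,2,3,5] (faults so far: 5)
  step 7: ref 1 -> FAULT, evict 2, frames=[4,1,3,5] (faults so far: 6)
  step 8: ref 7 -> FAULT, evict 3, frames=[4,1,7,5] (faults so far: 7)
  step 9: ref 1 -> HIT, frames=[4,1,7,5] (faults so far: 7)
  step 10: ref 1 -> HIT, frames=[4,1,7,5] (faults so far: 7)
  step 11: ref 1 -> HIT, frames=[4,1,7,5] (faults so far: 7)
  step 12: ref 1 -> HIT, frames=[4,1,7,5] (faults so far: 7)
  step 13: ref 3 -> FAULT, evict 5, frames=[4,1,7,3] (faults so far: 8)
  step 14: ref 2 -> FAULT, evict 4, frames=[2,1,7,3] (faults so far: 9)
  step 15: ref 2 -> HIT, frames=[2,1,7,3] (faults so far: 9)
  LRU total faults: 9
--- Optimal ---
  step 0: ref 1 -> FAULT, frames=[1,-,-,-] (faults so far: 1)
  step 1: ref 1 -> HIT, frames=[1,-,-,-] (faults so far: 1)
  step 2: ref 2 -> FAULT, frames=[1,2,-,-] (faults so far: 2)
  step 3: ref 3 -> FAULT, frames=[1,2,3,-] (faults so far: 3)
  step 4: ref 5 -> FAULT, frames=[1,2,3,5] (faults so far: 4)
  step 5: ref 4 -> FAULT, evict 5, frames=[1,2,3,4] (faults so far: 5)
  step 6: ref 4 -> HIT, frames=[1,2,3,4] (faults so far: 5)
  step 7: ref 1 -> HIT, frames=[1,2,3,4] (faults so far: 5)
  step 8: ref 7 -> FAULT, evict 4, frames=[1,2,3,7] (faults so far: 6)
  step 9: ref 1 -> HIT, frames=[1,2,3,7] (faults so far: 6)
  step 10: ref 1 -> HIT, frames=[1,2,3,7] (faults so far: 6)
  step 11: ref 1 -> HIT, frames=[1,2,3,7] (faults so far: 6)
  step 12: ref 1 -> HIT, frames=[1,2,3,7] (faults so far: 6)
  step 13: ref 3 -> HIT, frames=[1,2,3,7] (faults so far: 6)
  step 14: ref 2 -> HIT, frames=[1,2,3,7] (faults so far: 6)
  step 15: ref 2 -> HIT, frames=[1,2,3,7] (faults so far: 6)
  Optimal total faults: 6

Answer: 9 9 6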